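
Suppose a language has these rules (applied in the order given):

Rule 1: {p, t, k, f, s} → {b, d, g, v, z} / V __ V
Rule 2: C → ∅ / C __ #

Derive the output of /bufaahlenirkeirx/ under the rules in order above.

buvaahlenirkeir

Rule 1 (intervocalic voicing): /f/ is a voiceless obstruent between vowels /u/ and /a/, so it voices to [v]. /bufaahlenirkeirx/ → buvaahlenirkeirx.
Rule 2 (final cluster simplification): /x/ is the second consonant of a word-final cluster /rx/, so it deletes. /buvaahlenirkeirx/ → buvaahlenirkeir.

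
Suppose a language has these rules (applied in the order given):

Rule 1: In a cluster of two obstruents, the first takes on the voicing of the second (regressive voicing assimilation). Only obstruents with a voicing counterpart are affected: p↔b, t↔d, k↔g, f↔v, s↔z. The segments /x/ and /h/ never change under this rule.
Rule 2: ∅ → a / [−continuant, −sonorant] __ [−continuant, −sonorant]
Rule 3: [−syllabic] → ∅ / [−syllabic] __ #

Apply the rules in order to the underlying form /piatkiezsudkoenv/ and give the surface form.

piatakiessutakoen

Rule 1 (regressive voicing assimilation): /z/ precedes the voiceless obstruent /s/, so it devoices to [s] by assimilation. /d/ precedes the voiceless obstruent /k/, so it devoices to [t] by assimilation. /piatkiezsudkoenv/ → piatkiessutkoenv.
Rule 2 (stop-cluster a-epenthesis): /t/ and /k/ form a stop–stop cluster, so [a] is inserted between them. /t/ and /k/ form a stop–stop cluster, so [a] is inserted between them. /piatkiessutkoenv/ → piatakiessutakoenv.
Rule 3 (final cluster simplification): /v/ is the second consonant of a word-final cluster /nv/, so it deletes. /piatakiessutakoenv/ → piatakiessutakoen.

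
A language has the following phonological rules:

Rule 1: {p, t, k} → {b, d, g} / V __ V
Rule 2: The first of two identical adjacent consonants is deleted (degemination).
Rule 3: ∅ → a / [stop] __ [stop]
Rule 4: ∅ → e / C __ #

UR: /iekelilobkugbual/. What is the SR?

iegelilobakugabuale

Rule 1 (intervocalic voicing): /k/ is a voiceless stop between vowels /e/ and /e/, so it voices to [g]. /iekelilobkugbual/ → iegelilobkugbual.
Rule 2 (degemination): no segment meets the environment; /iegelilobkugbual/ is unchanged.
Rule 3 (stop-cluster a-epenthesis): /b/ and /k/ form a stop–stop cluster, so [a] is inserted between them. /g/ and /b/ form a stop–stop cluster, so [a] is inserted between them. /iegelilobkugbual/ → iegelilobakugabual.
Rule 4 (final e-epenthesis): the form ends in the consonant /l/, so [e] is inserted word-finally. /iegelilobakugabual/ → iegelilobakugabuale.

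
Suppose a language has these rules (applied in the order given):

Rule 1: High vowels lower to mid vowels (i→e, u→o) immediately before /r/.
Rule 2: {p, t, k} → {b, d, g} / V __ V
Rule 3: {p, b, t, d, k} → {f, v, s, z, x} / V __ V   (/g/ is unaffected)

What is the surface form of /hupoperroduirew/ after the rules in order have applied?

huvoverrozuerew

Rule 1 (pre-rhotic lowering): /i/ is a high vowel immediately before /r/, so it lowers to [e]. /hupoperroduirew/ → hupoperroduerew.
Rule 2 (intervocalic voicing): /p/ is a voiceless stop between vowels /u/ and /o/, so it voices to [b]. /p/ is a voiceless stop between vowels /o/ and /e/, so it voices to [b]. /hupoperroduerew/ → huboberroduerew.
Rule 3 (intervocalic spirantization): /b/ is a stop between vowels /u/ and /o/, so it spirantizes to the fricative [v]. /b/ is a stop between vowels /o/ and /e/, so it spirantizes to the fricative [v]. /d/ is a stop between vowels /o/ and /u/, so it spirantizes to the fricative [z]. /huboberroduerew/ → huvoverrozuerew.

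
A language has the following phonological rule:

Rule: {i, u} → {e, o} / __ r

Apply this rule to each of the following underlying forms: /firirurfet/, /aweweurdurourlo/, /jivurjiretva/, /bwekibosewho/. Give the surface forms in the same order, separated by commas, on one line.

/firirurfet/: /i/ is a high vowel immediately before /r/, so it lowers to [e]. /i/ is a high vowel immediately before /r/, so it lowers to [e]. /u/ is a high vowel immediately before /r/, so it lowers to [o]. → [fererorfet].
/aweweurdurourlo/: /u/ is a high vowel immediately before /r/, so it lowers to [o]. /u/ is a high vowel immediately before /r/, so it lowers to [o]. /u/ is a high vowel immediately before /r/, so it lowers to [o]. → [aweweordoroorlo].
/jivurjiretva/: /u/ is a high vowel immediately before /r/, so it lowers to [o]. /i/ is a high vowel immediately before /r/, so it lowers to [e]. → [jivorjeretva].
/bwekibosewho/: the rule's environment is not met; surfaces unchanged as [bwekibosewho].

fererorfet, aweweordoroorlo, jivorjeretva, bwekibosewho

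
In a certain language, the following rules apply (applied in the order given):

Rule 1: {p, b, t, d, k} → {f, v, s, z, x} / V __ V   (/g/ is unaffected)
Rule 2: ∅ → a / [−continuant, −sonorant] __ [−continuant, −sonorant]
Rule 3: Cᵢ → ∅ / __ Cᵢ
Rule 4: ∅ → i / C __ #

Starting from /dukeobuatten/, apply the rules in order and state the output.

Rule 1 (intervocalic spirantization): /k/ is a stop between vowels /u/ and /e/, so it spirantizes to the fricative [x]. /b/ is a stop between vowels /o/ and /u/, so it spirantizes to the fricative [v]. /dukeobuatten/ → duxeovuatten.
Rule 2 (stop-cluster a-epenthesis): /t/ and /t/ form a stop–stop cluster, so [a] is inserted between them. /duxeovuatten/ → duxeovuataten.
Rule 3 (degemination): no segment meets the environment; /duxeovuataten/ is unchanged.
Rule 4 (final i-epenthesis): the form ends in the consonant /n/, so [i] is inserted word-finally. /duxeovuataten/ → duxeovuatateni.

duxeovuatateni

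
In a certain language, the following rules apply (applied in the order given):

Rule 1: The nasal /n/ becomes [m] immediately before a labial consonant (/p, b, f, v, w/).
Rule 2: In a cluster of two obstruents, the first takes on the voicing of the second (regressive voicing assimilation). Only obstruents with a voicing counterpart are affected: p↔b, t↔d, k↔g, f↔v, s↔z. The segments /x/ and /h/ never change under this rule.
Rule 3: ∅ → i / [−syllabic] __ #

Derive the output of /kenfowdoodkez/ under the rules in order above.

kemfowdootkezi

Rule 1 (nasal place assimilation): /n/ precedes the labial consonant /f/, so it assimilates in place to [m]. /kenfowdoodkez/ → kemfowdoodkez.
Rule 2 (regressive voicing assimilation): /d/ precedes the voiceless obstruent /k/, so it devoices to [t] by assimilation. /kemfowdoodkez/ → kemfowdootkez.
Rule 3 (final i-epenthesis): the form ends in the consonant /z/, so [i] is inserted word-finally. /kemfowdootkez/ → kemfowdootkezi.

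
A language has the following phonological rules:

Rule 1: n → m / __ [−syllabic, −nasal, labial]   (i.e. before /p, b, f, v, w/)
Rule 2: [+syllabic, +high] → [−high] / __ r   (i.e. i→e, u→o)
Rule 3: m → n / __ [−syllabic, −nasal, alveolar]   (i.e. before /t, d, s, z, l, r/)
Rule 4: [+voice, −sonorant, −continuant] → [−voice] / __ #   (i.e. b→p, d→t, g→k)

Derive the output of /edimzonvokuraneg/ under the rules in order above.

edinzomvokoranek

Rule 1 (nasal place assimilation): /n/ precedes the labial consonant /v/, so it assimilates in place to [m]. /edimzonvokuraneg/ → edimzomvokuraneg.
Rule 2 (pre-rhotic lowering): /u/ is a high vowel immediately before /r/, so it lowers to [o]. /edimzomvokuraneg/ → edimzomvokoraneg.
Rule 3 (nasal place assimilation): /m/ precedes the alveolar consonant /z/, so it assimilates in place to [n]. /edimzomvokoraneg/ → edinzomvokoraneg.
Rule 4 (final devoicing): /g/ is a voiced stop in word-final position, so it devoices to [k]. /edinzomvokoraneg/ → edinzomvokoranek.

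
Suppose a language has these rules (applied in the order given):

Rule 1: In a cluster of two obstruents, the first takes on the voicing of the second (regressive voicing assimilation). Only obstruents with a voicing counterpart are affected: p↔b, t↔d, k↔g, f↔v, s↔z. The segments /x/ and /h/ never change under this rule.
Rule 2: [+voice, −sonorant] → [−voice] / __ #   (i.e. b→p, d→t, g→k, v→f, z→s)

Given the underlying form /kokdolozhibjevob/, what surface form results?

Rule 1 (regressive voicing assimilation): /k/ precedes the voiced obstruent /d/, so it voices to [g] by assimilation. /z/ precedes the voiceless obstruent /h/, so it devoices to [s] by assimilation. /kokdolozhibjevob/ → kogdoloshibjevob.
Rule 2 (final devoicing): /b/ is a voiced obstruent in word-final position, so it devoices to [p]. /kogdoloshibjevob/ → kogdoloshibjevop.

kogdoloshibjevop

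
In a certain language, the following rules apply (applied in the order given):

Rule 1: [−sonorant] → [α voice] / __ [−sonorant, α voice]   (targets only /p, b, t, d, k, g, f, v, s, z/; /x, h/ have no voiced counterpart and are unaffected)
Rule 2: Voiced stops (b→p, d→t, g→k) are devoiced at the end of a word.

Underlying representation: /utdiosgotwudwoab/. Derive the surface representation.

uddiozgotwudwoap

Rule 1 (regressive voicing assimilation): /t/ precedes the voiced obstruent /d/, so it voices to [d] by assimilation. /s/ precedes the voiced obstruent /g/, so it voices to [z] by assimilation. /utdiosgotwudwoab/ → uddiozgotwudwoab.
Rule 2 (final devoicing): /b/ is a voiced stop in word-final position, so it devoices to [p]. /uddiozgotwudwoab/ → uddiozgotwudwoap.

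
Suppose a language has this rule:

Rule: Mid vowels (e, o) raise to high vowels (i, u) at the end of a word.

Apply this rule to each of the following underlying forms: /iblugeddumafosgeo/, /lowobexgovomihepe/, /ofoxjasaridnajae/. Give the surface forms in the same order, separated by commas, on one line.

iblugeddumafosgeu, lowobexgovomihepi, ofoxjasaridnajai

/iblugeddumafosgeo/: /o/ is a mid vowel in word-final position, so it raises to [u]. → [iblugeddumafosgeu].
/lowobexgovomihepe/: /e/ is a mid vowel in word-final position, so it raises to [i]. → [lowobexgovomihepi].
/ofoxjasaridnajae/: /e/ is a mid vowel in word-final position, so it raises to [i]. → [ofoxjasaridnajai].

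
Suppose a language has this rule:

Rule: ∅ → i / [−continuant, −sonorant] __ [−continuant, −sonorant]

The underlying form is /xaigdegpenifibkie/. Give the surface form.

xaigidegipenifibikie

/g/ and /d/ form a stop–stop cluster, so [i] is inserted between them.
/g/ and /p/ form a stop–stop cluster, so [i] is inserted between them.
/b/ and /k/ form a stop–stop cluster, so [i] is inserted between them.
Surface form: [xaigidegipenifibikie].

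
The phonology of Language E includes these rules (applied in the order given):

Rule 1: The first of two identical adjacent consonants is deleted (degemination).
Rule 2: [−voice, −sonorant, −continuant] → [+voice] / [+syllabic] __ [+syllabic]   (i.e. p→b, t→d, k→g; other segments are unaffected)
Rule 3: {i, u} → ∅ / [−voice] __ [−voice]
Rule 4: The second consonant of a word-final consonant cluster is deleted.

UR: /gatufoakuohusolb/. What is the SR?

Rule 1 (degemination): no segment meets the environment; /gatufoakuohusolb/ is unchanged.
Rule 2 (intervocalic voicing): /t/ is a voiceless stop between vowels /a/ and /u/, so it voices to [d]. /k/ is a voiceless stop between vowels /a/ and /u/, so it voices to [g]. /gatufoakuohusolb/ → gadufoaguohusolb.
Rule 3 (high vowel syncope): /u/ is a high vowel flanked by voiceless consonants /h/ and /s/, so it deletes. /gadufoaguohusolb/ → gadufoaguohsolb.
Rule 4 (final cluster simplification): /b/ is the second consonant of a word-final cluster /lb/, so it deletes. /gadufoaguohsolb/ → gadufoaguohsol.

gadufoaguohsol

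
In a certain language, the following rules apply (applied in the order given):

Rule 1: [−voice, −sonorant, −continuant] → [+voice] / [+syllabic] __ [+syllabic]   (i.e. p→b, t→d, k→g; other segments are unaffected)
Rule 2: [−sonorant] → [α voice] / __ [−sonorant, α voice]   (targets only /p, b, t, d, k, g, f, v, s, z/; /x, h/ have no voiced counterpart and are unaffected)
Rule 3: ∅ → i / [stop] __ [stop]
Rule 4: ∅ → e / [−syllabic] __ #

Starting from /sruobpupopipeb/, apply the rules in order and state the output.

sruopipubobibebe

Rule 1 (intervocalic voicing): /p/ is a voiceless stop between vowels /u/ and /o/, so it voices to [b]. /p/ is a voiceless stop between vowels /o/ and /i/, so it voices to [b]. /p/ is a voiceless stop between vowels /i/ and /e/, so it voices to [b]. /sruobpupopipeb/ → sruobpubobibeb.
Rule 2 (regressive voicing assimilation): /b/ precedes the voiceless obstruent /p/, so it devoices to [p] by assimilation. /sruobpubobibeb/ → sruoppubobibeb.
Rule 3 (stop-cluster i-epenthesis): /p/ and /p/ form a stop–stop cluster, so [i] is inserted between them. /sruoppubobibeb/ → sruopipubobibeb.
Rule 4 (final e-epenthesis): the form ends in the consonant /b/, so [e] is inserted word-finally. /sruopipubobibeb/ → sruopipubobibebe.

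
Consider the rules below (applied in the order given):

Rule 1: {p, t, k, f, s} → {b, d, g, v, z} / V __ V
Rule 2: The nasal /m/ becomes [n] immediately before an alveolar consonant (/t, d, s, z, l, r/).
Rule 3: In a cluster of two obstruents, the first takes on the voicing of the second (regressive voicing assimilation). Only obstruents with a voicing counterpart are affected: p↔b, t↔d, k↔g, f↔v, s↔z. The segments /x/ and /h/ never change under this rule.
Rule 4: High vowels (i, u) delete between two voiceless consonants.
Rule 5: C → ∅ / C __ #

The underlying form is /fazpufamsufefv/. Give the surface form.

Rule 1 (intervocalic voicing): /f/ is a voiceless obstruent between vowels /u/ and /a/, so it voices to [v]. /f/ is a voiceless obstruent between vowels /u/ and /e/, so it voices to [v]. /fazpufamsufefv/ → fazpuvamsuvefv.
Rule 2 (nasal place assimilation): /m/ precedes the alveolar consonant /s/, so it assimilates in place to [n]. /fazpuvamsuvefv/ → fazpuvansuvefv.
Rule 3 (regressive voicing assimilation): /z/ precedes the voiceless obstruent /p/, so it devoices to [s] by assimilation. /f/ precedes the voiced obstruent /v/, so it voices to [v] by assimilation. /fazpuvansuvefv/ → faspuvansuvevv.
Rule 4 (high vowel syncope): no segment meets the environment; /faspuvansuvevv/ is unchanged.
Rule 5 (final cluster simplification): /v/ is the second consonant of a word-final cluster /vv/, so it deletes. /faspuvansuvevv/ → faspuvansuvev.

faspuvansuvev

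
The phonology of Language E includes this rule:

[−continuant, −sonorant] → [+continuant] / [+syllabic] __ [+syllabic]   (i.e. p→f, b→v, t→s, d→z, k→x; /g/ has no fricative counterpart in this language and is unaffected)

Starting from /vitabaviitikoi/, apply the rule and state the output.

visavaviisixoi

/t/ is a stop between vowels /i/ and /a/, so it spirantizes to the fricative [s].
/b/ is a stop between vowels /a/ and /a/, so it spirantizes to the fricative [v].
/t/ is a stop between vowels /i/ and /i/, so it spirantizes to the fricative [s].
/k/ is a stop between vowels /i/ and /o/, so it spirantizes to the fricative [x].
Surface form: [visavaviisixoi].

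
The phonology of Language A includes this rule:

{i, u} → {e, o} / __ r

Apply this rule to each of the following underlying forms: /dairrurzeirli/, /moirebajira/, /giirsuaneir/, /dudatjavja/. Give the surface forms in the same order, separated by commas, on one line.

daerrorzeerli, moerebajera, giersuaneer, dudatjavja

/dairrurzeirli/: /i/ is a high vowel immediately before /r/, so it lowers to [e]. /u/ is a high vowel immediately before /r/, so it lowers to [o]. /i/ is a high vowel immediately before /r/, so it lowers to [e]. → [daerrorzeerli].
/moirebajira/: /i/ is a high vowel immediately before /r/, so it lowers to [e]. /i/ is a high vowel immediately before /r/, so it lowers to [e]. → [moerebajera].
/giirsuaneir/: /i/ is a high vowel immediately before /r/, so it lowers to [e]. /i/ is a high vowel immediately before /r/, so it lowers to [e]. → [giersuaneer].
/dudatjavja/: the rule's environment is not met; surfaces unchanged as [dudatjavja].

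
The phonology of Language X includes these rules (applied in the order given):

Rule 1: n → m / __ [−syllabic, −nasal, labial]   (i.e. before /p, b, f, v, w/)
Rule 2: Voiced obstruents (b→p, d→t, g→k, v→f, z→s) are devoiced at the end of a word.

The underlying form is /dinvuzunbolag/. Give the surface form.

dimvuzumbolak

Rule 1 (nasal place assimilation): /n/ precedes the labial consonant /v/, so it assimilates in place to [m]. /n/ precedes the labial consonant /b/, so it assimilates in place to [m]. /dinvuzunbolag/ → dimvuzumbolag.
Rule 2 (final devoicing): /g/ is a voiced obstruent in word-final position, so it devoices to [k]. /dimvuzumbolag/ → dimvuzumbolak.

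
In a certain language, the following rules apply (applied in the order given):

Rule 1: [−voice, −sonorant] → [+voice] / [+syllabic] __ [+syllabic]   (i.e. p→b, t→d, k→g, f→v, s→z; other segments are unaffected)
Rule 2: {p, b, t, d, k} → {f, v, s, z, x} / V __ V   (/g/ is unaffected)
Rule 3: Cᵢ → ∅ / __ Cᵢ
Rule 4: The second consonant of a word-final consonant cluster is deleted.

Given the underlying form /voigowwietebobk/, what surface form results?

voigowiezevob

Rule 1 (intervocalic voicing): /t/ is a voiceless obstruent between vowels /e/ and /e/, so it voices to [d]. /voigowwietebobk/ → voigowwiedebobk.
Rule 2 (intervocalic spirantization): /d/ is a stop between vowels /e/ and /e/, so it spirantizes to the fricative [z]. /b/ is a stop between vowels /e/ and /o/, so it spirantizes to the fricative [v]. /voigowwiedebobk/ → voigowwiezevobk.
Rule 3 (degemination): /ww/ is a geminate; the first /w/ deletes. /voigowwiezevobk/ → voigowiezevobk.
Rule 4 (final cluster simplification): /k/ is the second consonant of a word-final cluster /bk/, so it deletes. /voigowiezevobk/ → voigowiezevob.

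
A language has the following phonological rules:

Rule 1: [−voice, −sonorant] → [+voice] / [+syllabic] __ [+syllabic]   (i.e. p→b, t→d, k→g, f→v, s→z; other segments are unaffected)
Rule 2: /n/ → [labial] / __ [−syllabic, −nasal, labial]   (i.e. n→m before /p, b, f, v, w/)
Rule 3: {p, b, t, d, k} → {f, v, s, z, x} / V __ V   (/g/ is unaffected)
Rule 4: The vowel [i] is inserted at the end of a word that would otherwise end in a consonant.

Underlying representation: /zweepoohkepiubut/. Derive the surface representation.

Rule 1 (intervocalic voicing): /p/ is a voiceless obstruent between vowels /e/ and /o/, so it voices to [b]. /p/ is a voiceless obstruent between vowels /e/ and /i/, so it voices to [b]. /zweepoohkepiubut/ → zweeboohkebiubut.
Rule 2 (nasal place assimilation): no segment meets the environment; /zweeboohkebiubut/ is unchanged.
Rule 3 (intervocalic spirantization): /b/ is a stop between vowels /e/ and /o/, so it spirantizes to the fricative [v]. /b/ is a stop between vowels /e/ and /i/, so it spirantizes to the fricative [v]. /b/ is a stop between vowels /u/ and /u/, so it spirantizes to the fricative [v]. /zweeboohkebiubut/ → zweevoohkeviuvut.
Rule 4 (final i-epenthesis): the form ends in the consonant /t/, so [i] is inserted word-finally. /zweevoohkeviuvut/ → zweevoohkeviuvuti.

zweevoohkeviuvuti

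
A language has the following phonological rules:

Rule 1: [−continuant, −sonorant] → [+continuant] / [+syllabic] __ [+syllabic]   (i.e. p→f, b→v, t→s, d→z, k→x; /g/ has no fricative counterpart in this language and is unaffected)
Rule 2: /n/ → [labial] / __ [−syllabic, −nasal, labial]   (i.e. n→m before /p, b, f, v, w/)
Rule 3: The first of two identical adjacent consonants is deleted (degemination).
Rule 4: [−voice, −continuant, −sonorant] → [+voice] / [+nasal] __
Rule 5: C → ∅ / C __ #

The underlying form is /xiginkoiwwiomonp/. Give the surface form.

xigingoiwiomom

Rule 1 (intervocalic spirantization): no segment meets the environment; /xiginkoiwwiomonp/ is unchanged.
Rule 2 (nasal place assimilation): /n/ precedes the labial consonant /p/, so it assimilates in place to [m]. /xiginkoiwwiomonp/ → xiginkoiwwiomomp.
Rule 3 (degemination): /ww/ is a geminate; the first /w/ deletes. /xiginkoiwwiomomp/ → xiginkoiwiomomp.
Rule 4 (post-nasal voicing): /k/ is a voiceless stop immediately after the nasal /n/, so it voices to [g]. /p/ is a voiceless stop immediately after the nasal /m/, so it voices to [b]. /xiginkoiwiomomp/ → xigingoiwiomomb.
Rule 5 (final cluster simplification): /b/ is the second consonant of a word-final cluster /mb/, so it deletes. /xigingoiwiomomb/ → xigingoiwiomom.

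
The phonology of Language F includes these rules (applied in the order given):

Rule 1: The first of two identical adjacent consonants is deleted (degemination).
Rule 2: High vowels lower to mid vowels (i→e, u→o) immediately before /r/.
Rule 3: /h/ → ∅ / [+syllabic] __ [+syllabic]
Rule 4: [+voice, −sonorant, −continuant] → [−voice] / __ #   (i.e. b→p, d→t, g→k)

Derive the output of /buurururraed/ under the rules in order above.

buorororaet

Rule 1 (degemination): /rr/ is a geminate; the first /r/ deletes. /buurururraed/ → buurururaed.
Rule 2 (pre-rhotic lowering): /u/ is a high vowel immediately before /r/, so it lowers to [o]. /u/ is a high vowel immediately before /r/, so it lowers to [o]. /u/ is a high vowel immediately before /r/, so it lowers to [o]. /buurururaed/ → buorororaed.
Rule 3 (intervocalic h-deletion): no segment meets the environment; /buorororaed/ is unchanged.
Rule 4 (final devoicing): /d/ is a voiced stop in word-final position, so it devoices to [t]. /buorororaed/ → buorororaet.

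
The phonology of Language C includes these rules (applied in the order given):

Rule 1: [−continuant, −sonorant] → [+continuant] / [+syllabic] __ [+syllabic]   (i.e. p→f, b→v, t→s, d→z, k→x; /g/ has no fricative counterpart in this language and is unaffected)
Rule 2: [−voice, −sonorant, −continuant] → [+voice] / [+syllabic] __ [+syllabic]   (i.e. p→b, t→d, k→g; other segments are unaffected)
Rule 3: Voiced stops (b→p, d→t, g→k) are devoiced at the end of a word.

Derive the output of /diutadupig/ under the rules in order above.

Rule 1 (intervocalic spirantization): /t/ is a stop between vowels /u/ and /a/, so it spirantizes to the fricative [s]. /d/ is a stop between vowels /a/ and /u/, so it spirantizes to the fricative [z]. /p/ is a stop between vowels /u/ and /i/, so it spirantizes to the fricative [f]. /diutadupig/ → diusazufig.
Rule 2 (intervocalic voicing): no segment meets the environment; /diusazufig/ is unchanged.
Rule 3 (final devoicing): /g/ is a voiced stop in word-final position, so it devoices to [k]. /diusazufig/ → diusazufik.

diusazufik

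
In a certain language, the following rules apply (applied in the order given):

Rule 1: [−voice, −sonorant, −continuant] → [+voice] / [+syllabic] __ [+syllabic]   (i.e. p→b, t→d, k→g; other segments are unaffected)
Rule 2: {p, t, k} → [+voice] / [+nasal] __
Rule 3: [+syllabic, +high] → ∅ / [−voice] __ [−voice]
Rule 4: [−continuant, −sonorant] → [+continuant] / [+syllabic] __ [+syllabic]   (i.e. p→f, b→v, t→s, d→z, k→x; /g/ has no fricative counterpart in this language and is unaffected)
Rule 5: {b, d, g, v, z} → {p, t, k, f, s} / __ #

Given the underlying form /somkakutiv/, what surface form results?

Rule 1 (intervocalic voicing): /k/ is a voiceless stop between vowels /a/ and /u/, so it voices to [g]. /t/ is a voiceless stop between vowels /u/ and /i/, so it voices to [d]. /somkakutiv/ → somkagudiv.
Rule 2 (post-nasal voicing): /k/ is a voiceless stop immediately after the nasal /m/, so it voices to [g]. /somkagudiv/ → somgagudiv.
Rule 3 (high vowel syncope): no segment meets the environment; /somgagudiv/ is unchanged.
Rule 4 (intervocalic spirantization): /d/ is a stop between vowels /u/ and /i/, so it spirantizes to the fricative [z]. /somgagudiv/ → somgaguziv.
Rule 5 (final devoicing): /v/ is a voiced obstruent in word-final position, so it devoices to [f]. /somgaguziv/ → somgaguzif.

somgaguzif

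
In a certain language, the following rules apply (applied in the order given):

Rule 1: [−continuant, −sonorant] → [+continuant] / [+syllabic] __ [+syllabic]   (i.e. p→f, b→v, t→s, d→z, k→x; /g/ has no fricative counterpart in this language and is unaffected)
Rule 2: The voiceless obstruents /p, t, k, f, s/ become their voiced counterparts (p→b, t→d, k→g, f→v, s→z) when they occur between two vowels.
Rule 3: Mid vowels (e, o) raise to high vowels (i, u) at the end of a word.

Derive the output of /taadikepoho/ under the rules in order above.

taazixevohu

Rule 1 (intervocalic spirantization): /d/ is a stop between vowels /a/ and /i/, so it spirantizes to the fricative [z]. /k/ is a stop between vowels /i/ and /e/, so it spirantizes to the fricative [x]. /p/ is a stop between vowels /e/ and /o/, so it spirantizes to the fricative [f]. /taadikepoho/ → taazixefoho.
Rule 2 (intervocalic voicing): /f/ is a voiceless obstruent between vowels /e/ and /o/, so it voices to [v]. /taazixefoho/ → taazixevoho.
Rule 3 (final vowel raising): /o/ is a mid vowel in word-final position, so it raises to [u]. /taazixevoho/ → taazixevohu.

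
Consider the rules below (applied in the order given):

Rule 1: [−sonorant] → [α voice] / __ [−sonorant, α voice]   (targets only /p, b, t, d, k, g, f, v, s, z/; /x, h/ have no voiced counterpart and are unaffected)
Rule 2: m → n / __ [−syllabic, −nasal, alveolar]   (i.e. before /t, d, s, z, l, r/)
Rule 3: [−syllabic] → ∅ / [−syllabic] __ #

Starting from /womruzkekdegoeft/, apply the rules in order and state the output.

Rule 1 (regressive voicing assimilation): /z/ precedes the voiceless obstruent /k/, so it devoices to [s] by assimilation. /k/ precedes the voiced obstruent /d/, so it voices to [g] by assimilation. /womruzkekdegoeft/ → womruskegdegoeft.
Rule 2 (nasal place assimilation): /m/ precedes the alveolar consonant /r/, so it assimilates in place to [n]. /womruskegdegoeft/ → wonruskegdegoeft.
Rule 3 (final cluster simplification): /t/ is the second consonant of a word-final cluster /ft/, so it deletes. /wonruskegdegoeft/ → wonruskegdegoef.

wonruskegdegoef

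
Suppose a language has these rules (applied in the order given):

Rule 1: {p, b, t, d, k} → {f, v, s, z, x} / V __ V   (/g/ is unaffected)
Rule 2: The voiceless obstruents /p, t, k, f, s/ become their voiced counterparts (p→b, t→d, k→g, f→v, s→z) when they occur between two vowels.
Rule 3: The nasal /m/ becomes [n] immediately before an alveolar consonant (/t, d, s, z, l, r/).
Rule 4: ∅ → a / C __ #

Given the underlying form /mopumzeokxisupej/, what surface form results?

movunzeokxizuveja

Rule 1 (intervocalic spirantization): /p/ is a stop between vowels /o/ and /u/, so it spirantizes to the fricative [f]. /p/ is a stop between vowels /u/ and /e/, so it spirantizes to the fricative [f]. /mopumzeokxisupej/ → mofumzeokxisufej.
Rule 2 (intervocalic voicing): /f/ is a voiceless obstruent between vowels /o/ and /u/, so it voices to [v]. /s/ is a voiceless obstruent between vowels /i/ and /u/, so it voices to [z]. /f/ is a voiceless obstruent between vowels /u/ and /e/, so it voices to [v]. /mofumzeokxisufej/ → movumzeokxizuvej.
Rule 3 (nasal place assimilation): /m/ precedes the alveolar consonant /z/, so it assimilates in place to [n]. /movumzeokxizuvej/ → movunzeokxizuvej.
Rule 4 (final a-epenthesis): the form ends in the consonant /j/, so [a] is inserted word-finally. /movunzeokxizuvej/ → movunzeokxizuveja.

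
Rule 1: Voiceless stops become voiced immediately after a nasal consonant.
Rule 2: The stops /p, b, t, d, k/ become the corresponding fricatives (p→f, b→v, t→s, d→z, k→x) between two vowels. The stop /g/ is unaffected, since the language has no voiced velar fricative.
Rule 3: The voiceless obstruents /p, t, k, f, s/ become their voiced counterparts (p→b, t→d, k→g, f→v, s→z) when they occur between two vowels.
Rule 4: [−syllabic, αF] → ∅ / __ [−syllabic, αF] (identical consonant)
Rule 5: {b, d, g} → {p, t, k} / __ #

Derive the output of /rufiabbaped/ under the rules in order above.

ruviabavet

Rule 1 (post-nasal voicing): no segment meets the environment; /rufiabbaped/ is unchanged.
Rule 2 (intervocalic spirantization): /p/ is a stop between vowels /a/ and /e/, so it spirantizes to the fricative [f]. /rufiabbaped/ → rufiabbafed.
Rule 3 (intervocalic voicing): /f/ is a voiceless obstruent between vowels /u/ and /i/, so it voices to [v]. /f/ is a voiceless obstruent between vowels /a/ and /e/, so it voices to [v]. /rufiabbafed/ → ruviabbaved.
Rule 4 (degemination): /bb/ is a geminate; the first /b/ deletes. /ruviabbaved/ → ruviabaved.
Rule 5 (final devoicing): /d/ is a voiced stop in word-final position, so it devoices to [t]. /ruviabaved/ → ruviabavet.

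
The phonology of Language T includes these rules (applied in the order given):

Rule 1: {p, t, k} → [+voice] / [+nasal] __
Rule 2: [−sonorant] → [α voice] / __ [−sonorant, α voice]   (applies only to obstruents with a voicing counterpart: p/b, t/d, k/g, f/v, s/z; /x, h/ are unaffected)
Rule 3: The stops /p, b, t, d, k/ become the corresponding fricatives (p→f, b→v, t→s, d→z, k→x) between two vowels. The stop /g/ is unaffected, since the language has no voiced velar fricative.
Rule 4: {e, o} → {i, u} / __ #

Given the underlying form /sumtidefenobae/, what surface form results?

sumdizefenovai

Rule 1 (post-nasal voicing): /t/ is a voiceless stop immediately after the nasal /m/, so it voices to [d]. /sumtidefenobae/ → sumdidefenobae.
Rule 2 (regressive voicing assimilation): no segment meets the environment; /sumdidefenobae/ is unchanged.
Rule 3 (intervocalic spirantization): /d/ is a stop between vowels /i/ and /e/, so it spirantizes to the fricative [z]. /b/ is a stop between vowels /o/ and /a/, so it spirantizes to the fricative [v]. /sumdidefenobae/ → sumdizefenovae.
Rule 4 (final vowel raising): /e/ is a mid vowel in word-final position, so it raises to [i]. /sumdizefenovae/ → sumdizefenovai.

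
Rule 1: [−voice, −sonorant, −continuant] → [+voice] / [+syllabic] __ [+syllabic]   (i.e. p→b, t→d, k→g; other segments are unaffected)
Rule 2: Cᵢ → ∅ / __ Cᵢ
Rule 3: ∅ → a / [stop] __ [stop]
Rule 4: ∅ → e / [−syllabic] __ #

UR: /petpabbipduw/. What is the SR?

Rule 1 (intervocalic voicing): no segment meets the environment; /petpabbipduw/ is unchanged.
Rule 2 (degemination): /bb/ is a geminate; the first /b/ deletes. /petpabbipduw/ → petpabipduw.
Rule 3 (stop-cluster a-epenthesis): /t/ and /p/ form a stop–stop cluster, so [a] is inserted between them. /p/ and /d/ form a stop–stop cluster, so [a] is inserted between them. /petpabipduw/ → petapabipaduw.
Rule 4 (final e-epenthesis): the form ends in the consonant /w/, so [e] is inserted word-finally. /petapabipaduw/ → petapabipaduwe.

petapabipaduwe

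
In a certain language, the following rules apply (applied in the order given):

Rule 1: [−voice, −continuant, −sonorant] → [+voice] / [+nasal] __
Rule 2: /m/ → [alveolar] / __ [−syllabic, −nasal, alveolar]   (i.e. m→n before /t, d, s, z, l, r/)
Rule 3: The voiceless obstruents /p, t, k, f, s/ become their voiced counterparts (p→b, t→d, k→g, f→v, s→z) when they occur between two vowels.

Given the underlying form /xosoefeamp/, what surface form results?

Rule 1 (post-nasal voicing): /p/ is a voiceless stop immediately after the nasal /m/, so it voices to [b]. /xosoefeamp/ → xosoefeamb.
Rule 2 (nasal place assimilation): no segment meets the environment; /xosoefeamb/ is unchanged.
Rule 3 (intervocalic voicing): /s/ is a voiceless obstruent between vowels /o/ and /o/, so it voices to [z]. /f/ is a voiceless obstruent between vowels /e/ and /e/, so it voices to [v]. /xosoefeamb/ → xozoeveamb.

xozoeveamb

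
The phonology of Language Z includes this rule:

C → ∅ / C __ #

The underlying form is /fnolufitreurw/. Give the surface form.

/w/ is the second consonant of a word-final cluster /rw/, so it deletes.
The other instances of /f/, /n/, /l/, /t/, /r/ do not occur in the required environment and remain unchanged.
Surface form: [fnolufitreur].

fnolufitreur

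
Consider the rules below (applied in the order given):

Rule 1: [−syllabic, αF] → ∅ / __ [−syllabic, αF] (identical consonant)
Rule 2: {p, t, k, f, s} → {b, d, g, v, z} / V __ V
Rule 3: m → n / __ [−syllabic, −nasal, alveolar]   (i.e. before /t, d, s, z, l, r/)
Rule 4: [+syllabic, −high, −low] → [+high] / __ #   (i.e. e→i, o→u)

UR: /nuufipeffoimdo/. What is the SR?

nuuvibevoindu

Rule 1 (degemination): /ff/ is a geminate; the first /f/ deletes. /nuufipeffoimdo/ → nuufipefoimdo.
Rule 2 (intervocalic voicing): /f/ is a voiceless obstruent between vowels /u/ and /i/, so it voices to [v]. /p/ is a voiceless obstruent between vowels /i/ and /e/, so it voices to [b]. /f/ is a voiceless obstruent between vowels /e/ and /o/, so it voices to [v]. /nuufipefoimdo/ → nuuvibevoimdo.
Rule 3 (nasal place assimilation): /m/ precedes the alveolar consonant /d/, so it assimilates in place to [n]. /nuuvibevoimdo/ → nuuvibevoindo.
Rule 4 (final vowel raising): /o/ is a mid vowel in word-final position, so it raises to [u]. /nuuvibevoindo/ → nuuvibevoindu.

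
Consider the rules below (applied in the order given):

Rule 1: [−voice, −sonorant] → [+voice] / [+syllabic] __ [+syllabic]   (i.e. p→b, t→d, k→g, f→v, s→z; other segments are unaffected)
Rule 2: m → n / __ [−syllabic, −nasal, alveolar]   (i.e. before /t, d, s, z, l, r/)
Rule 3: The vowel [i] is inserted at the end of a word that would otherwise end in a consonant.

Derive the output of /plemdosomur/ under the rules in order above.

Rule 1 (intervocalic voicing): /s/ is a voiceless obstruent between vowels /o/ and /o/, so it voices to [z]. /plemdosomur/ → plemdozomur.
Rule 2 (nasal place assimilation): /m/ precedes the alveolar consonant /d/, so it assimilates in place to [n]. /plemdozomur/ → plendozomur.
Rule 3 (final i-epenthesis): the form ends in the consonant /r/, so [i] is inserted word-finally. /plendozomur/ → plendozomuri.

plendozomuri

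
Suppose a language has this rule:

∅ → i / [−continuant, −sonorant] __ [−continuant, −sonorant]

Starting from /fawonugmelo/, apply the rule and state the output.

No segment of /fawonugmelo/ meets the structural description of the rule, so the form surfaces unchanged.

fawonugmelo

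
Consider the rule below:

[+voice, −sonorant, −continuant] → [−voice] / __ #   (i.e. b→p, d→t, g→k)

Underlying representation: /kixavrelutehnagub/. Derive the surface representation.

Scanning /kixavrelutehnagub/: /g/ at position 15 is not in the conditioning environment; /b/ is a voiced stop in word-final position, so it devoices to [p].
Result: [kixavrelutehnagup].

kixavrelutehnagup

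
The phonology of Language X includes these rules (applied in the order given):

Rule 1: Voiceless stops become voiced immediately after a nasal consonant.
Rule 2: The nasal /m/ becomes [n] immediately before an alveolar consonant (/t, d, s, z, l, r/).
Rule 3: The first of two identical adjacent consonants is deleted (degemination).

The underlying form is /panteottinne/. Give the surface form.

Rule 1 (post-nasal voicing): /t/ is a voiceless stop immediately after the nasal /n/, so it voices to [d]. /panteottinne/ → pandeottinne.
Rule 2 (nasal place assimilation): no segment meets the environment; /pandeottinne/ is unchanged.
Rule 3 (degemination): /tt/ is a geminate; the first /t/ deletes. /nn/ is a geminate; the first /n/ deletes. /pandeottinne/ → pandeotine.

pandeotine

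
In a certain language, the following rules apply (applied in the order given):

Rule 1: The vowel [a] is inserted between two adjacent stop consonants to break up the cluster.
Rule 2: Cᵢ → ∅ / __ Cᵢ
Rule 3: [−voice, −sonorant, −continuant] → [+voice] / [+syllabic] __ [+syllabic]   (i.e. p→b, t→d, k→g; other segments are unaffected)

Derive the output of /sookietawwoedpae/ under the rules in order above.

soogiedawoedabae

Rule 1 (stop-cluster a-epenthesis): /d/ and /p/ form a stop–stop cluster, so [a] is inserted between them. /sookietawwoedpae/ → sookietawwoedapae.
Rule 2 (degemination): /ww/ is a geminate; the first /w/ deletes. /sookietawwoedapae/ → sookietawoedapae.
Rule 3 (intervocalic voicing): /k/ is a voiceless stop between vowels /o/ and /i/, so it voices to [g]. /t/ is a voiceless stop between vowels /e/ and /a/, so it voices to [d]. /p/ is a voiceless stop between vowels /a/ and /a/, so it voices to [b]. /sookietawoedapae/ → soogiedawoedabae.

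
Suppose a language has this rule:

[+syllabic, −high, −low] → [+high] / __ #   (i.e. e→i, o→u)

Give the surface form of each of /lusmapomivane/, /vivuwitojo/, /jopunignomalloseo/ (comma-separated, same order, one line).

lusmapomivani, vivuwitoju, jopunignomalloseu

/lusmapomivane/: /e/ is a mid vowel in word-final position, so it raises to [i]. → [lusmapomivani].
/vivuwitojo/: /o/ is a mid vowel in word-final position, so it raises to [u]. → [vivuwitoju].
/jopunignomalloseo/: /o/ is a mid vowel in word-final position, so it raises to [u]. → [jopunignomalloseu].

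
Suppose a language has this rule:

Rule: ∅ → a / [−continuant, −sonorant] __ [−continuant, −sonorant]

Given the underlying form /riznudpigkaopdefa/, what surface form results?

/d/ and /p/ form a stop–stop cluster, so [a] is inserted between them.
/g/ and /k/ form a stop–stop cluster, so [a] is inserted between them.
/p/ and /d/ form a stop–stop cluster, so [a] is inserted between them.
Surface form: [riznudapigakaopadefa].

riznudapigakaopadefa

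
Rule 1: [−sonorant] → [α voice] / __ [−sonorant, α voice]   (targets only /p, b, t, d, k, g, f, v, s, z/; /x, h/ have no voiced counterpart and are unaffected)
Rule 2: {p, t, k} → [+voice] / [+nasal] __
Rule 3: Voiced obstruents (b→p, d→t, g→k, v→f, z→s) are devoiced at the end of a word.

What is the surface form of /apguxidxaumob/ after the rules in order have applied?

Rule 1 (regressive voicing assimilation): /p/ precedes the voiced obstruent /g/, so it voices to [b] by assimilation. /d/ precedes the voiceless obstruent /x/, so it devoices to [t] by assimilation. /apguxidxaumob/ → abguxitxaumob.
Rule 2 (post-nasal voicing): no segment meets the environment; /abguxitxaumob/ is unchanged.
Rule 3 (final devoicing): /b/ is a voiced obstruent in word-final position, so it devoices to [p]. /abguxitxaumob/ → abguxitxaumop.

abguxitxaumop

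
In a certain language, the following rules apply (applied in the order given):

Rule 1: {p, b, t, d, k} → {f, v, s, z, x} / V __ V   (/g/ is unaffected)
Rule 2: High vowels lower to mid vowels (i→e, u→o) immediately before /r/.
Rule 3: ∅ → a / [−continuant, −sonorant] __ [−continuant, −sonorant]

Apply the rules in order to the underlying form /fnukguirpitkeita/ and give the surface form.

Rule 1 (intervocalic spirantization): /t/ is a stop between vowels /i/ and /a/, so it spirantizes to the fricative [s]. /fnukguirpitkeita/ → fnukguirpitkeisa.
Rule 2 (pre-rhotic lowering): /i/ is a high vowel immediately before /r/, so it lowers to [e]. /fnukguirpitkeisa/ → fnukguerpitkeisa.
Rule 3 (stop-cluster a-epenthesis): /k/ and /g/ form a stop–stop cluster, so [a] is inserted between them. /t/ and /k/ form a stop–stop cluster, so [a] is inserted between them. /fnukguerpitkeisa/ → fnukaguerpitakeisa.

fnukaguerpitakeisa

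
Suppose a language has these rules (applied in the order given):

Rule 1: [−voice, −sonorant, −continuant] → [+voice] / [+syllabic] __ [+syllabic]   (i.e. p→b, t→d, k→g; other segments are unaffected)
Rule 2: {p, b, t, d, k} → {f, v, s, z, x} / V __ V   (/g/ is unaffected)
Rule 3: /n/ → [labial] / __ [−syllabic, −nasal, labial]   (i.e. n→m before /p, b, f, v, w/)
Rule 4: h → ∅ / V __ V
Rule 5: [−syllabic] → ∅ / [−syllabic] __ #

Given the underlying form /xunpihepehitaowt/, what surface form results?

Rule 1 (intervocalic voicing): /p/ is a voiceless stop between vowels /e/ and /e/, so it voices to [b]. /t/ is a voiceless stop between vowels /i/ and /a/, so it voices to [d]. /xunpihepehitaowt/ → xunpihebehidaowt.
Rule 2 (intervocalic spirantization): /b/ is a stop between vowels /e/ and /e/, so it spirantizes to the fricative [v]. /d/ is a stop between vowels /i/ and /a/, so it spirantizes to the fricative [z]. /xunpihebehidaowt/ → xunpihevehizaowt.
Rule 3 (nasal place assimilation): /n/ precedes the labial consonant /p/, so it assimilates in place to [m]. /xunpihevehizaowt/ → xumpihevehizaowt.
Rule 4 (intervocalic h-deletion): /h/ occurs between vowels /i/ and /e/, so it deletes. /h/ occurs between vowels /e/ and /i/, so it deletes. /xumpihevehizaowt/ → xumpieveizaowt.
Rule 5 (final cluster simplification): /t/ is the second consonant of a word-final cluster /wt/, so it deletes. /xumpieveizaowt/ → xumpieveizaow.

xumpieveizaow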